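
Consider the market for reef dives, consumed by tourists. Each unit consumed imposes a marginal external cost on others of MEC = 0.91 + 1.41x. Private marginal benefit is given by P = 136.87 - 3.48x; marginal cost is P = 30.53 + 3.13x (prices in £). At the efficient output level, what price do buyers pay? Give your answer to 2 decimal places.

P = £91.12

Social marginal benefit = demand − MEC = 135.96 - 4.89x.
Set SMB = MC: 135.96 - 4.89x = 30.53 + 3.13x → x* = 13.1459.
Consumer price on the demand curve at x*: 136.87 − 3.48×13.1459 = 91.1223.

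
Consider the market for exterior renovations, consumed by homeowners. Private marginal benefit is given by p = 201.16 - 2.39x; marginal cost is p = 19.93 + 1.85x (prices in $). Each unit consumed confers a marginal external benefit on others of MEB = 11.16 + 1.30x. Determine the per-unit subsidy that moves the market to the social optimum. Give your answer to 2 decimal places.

subsidy = $96.23 per unit

Social marginal benefit = demand + MEB = 212.32 - 1.09x.
Set SMB = MC: 212.32 - 1.09x = 19.93 + 1.85x → x* = 65.4388.
The Pigouvian subsidy equals MEB at x*: 11.16 + 1.30×65.4388 = 96.2304.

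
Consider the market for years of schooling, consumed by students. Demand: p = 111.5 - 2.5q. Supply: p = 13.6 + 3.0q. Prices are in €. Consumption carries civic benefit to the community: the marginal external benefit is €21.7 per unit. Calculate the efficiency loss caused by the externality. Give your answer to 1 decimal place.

DWL = €42.8

Market equilibrium (private): 13.6 + 3.0q = 111.5 - 2.5q → q_m = 17.8000.
Social marginal benefit = demand + MEB = 133.2 - 2.5q.
Set SMB = MC: 133.2 - 2.5q = 13.6 + 3.0q → q* = 21.7455.
The loss is the area between SMB and MC from q* to q_m; with linear curves that's a triangle of height MEB(q_m).
DWL = ½ × 3.9455 × 21.7000 = 42.8087.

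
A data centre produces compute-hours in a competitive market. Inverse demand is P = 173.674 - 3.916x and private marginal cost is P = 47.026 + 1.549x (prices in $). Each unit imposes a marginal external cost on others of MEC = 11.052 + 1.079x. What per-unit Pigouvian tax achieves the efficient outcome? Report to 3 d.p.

tax = $30.112 per unit

Social marginal cost = private MC + MEC = 58.078 + 2.628x.
Set SMC = demand: 58.078 + 2.628x = 173.674 - 3.916x → x* = 17.6644.
The Pigouvian tax equals MEC at x*: 11.052 + 1.079×17.6644 = 30.1119.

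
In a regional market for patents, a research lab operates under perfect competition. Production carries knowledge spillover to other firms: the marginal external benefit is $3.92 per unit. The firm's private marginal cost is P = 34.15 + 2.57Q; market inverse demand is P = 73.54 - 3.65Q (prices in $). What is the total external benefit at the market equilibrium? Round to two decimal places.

Market equilibrium (private): 34.15 + 2.57Q = 73.54 - 3.65Q → Q_m = 6.3328.
Total external benefit = MEB × Q_m = 3.92 × 6.3328 = 24.8246.

$24.82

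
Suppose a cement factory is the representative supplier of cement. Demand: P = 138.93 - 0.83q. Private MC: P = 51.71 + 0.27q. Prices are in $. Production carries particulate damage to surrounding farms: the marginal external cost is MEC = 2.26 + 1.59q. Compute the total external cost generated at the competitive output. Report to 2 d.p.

Market equilibrium (private): 51.71 + 0.27q = 138.93 - 0.83q → q_m = 79.2909.
Total external cost = ∫₀^{q_m} (2.26 + 1.59q) dq = 2.26×79.2909 + ½×1.59×79.2909² = 5177.3997.

$5177.40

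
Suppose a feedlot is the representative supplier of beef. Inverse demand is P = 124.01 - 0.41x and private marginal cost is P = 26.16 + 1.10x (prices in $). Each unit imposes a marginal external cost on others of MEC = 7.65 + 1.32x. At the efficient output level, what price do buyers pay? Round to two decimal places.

P = $110.94

Social marginal cost = private MC + MEC = 33.81 + 2.42x.
Set SMC = demand: 33.81 + 2.42x = 124.01 - 0.41x → x* = 31.8728.
Consumer price on the demand curve at x*: 124.01 − 0.41×31.8728 = 110.9422.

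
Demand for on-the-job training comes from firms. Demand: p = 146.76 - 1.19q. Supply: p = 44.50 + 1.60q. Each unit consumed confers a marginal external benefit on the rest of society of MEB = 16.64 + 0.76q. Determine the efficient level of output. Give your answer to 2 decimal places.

Social marginal benefit = demand + MEB = 163.40 - 0.43q.
Set SMB = MC: 163.40 - 0.43q = 44.50 + 1.60q → q* = 58.5714.

q* = 58.57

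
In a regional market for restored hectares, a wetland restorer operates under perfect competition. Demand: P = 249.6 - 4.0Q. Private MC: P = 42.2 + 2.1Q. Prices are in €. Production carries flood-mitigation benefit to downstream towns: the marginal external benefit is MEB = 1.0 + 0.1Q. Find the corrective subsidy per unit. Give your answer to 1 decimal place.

subsidy = €4.5 per unit

Social marginal cost = private MC − MEB = 41.2 + 2.0Q.
Set SMC = demand: 41.2 + 2.0Q = 249.6 - 4.0Q → Q* = 34.7333.
The Pigouvian subsidy equals MEB at Q*: 1.0 + 0.1×34.7333 = 4.4733.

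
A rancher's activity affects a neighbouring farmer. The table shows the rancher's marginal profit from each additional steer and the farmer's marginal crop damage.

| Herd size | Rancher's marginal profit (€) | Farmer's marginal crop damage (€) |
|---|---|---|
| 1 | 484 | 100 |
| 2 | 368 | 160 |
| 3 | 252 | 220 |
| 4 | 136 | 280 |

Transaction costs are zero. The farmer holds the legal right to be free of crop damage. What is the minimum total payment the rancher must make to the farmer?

Efficient level: marginal profit ≥ marginal crop damage through level 3, so k* = 3.
With the farmer holding the right, the rancher must at least compensate total damage at k*: 100 + 160 + 220 = 480.

€480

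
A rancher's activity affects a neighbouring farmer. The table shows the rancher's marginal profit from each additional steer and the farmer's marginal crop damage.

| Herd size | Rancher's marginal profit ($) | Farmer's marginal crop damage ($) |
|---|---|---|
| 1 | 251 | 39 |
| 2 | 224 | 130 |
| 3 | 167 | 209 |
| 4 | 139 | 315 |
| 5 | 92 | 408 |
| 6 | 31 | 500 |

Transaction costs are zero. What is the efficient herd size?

2

Bargaining reaches the level where marginal profit last exceeds marginal crop damage.
That holds through level 2 (224 ≥ 130) but not at 3 (167 < 209).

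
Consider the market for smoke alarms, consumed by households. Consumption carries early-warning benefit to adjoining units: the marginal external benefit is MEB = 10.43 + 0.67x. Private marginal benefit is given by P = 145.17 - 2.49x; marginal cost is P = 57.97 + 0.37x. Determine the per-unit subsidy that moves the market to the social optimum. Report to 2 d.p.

Social marginal benefit = demand + MEB = 155.60 - 1.82x.
Set SMB = MC: 155.60 - 1.82x = 57.97 + 0.37x → x* = 44.5799.
The Pigouvian subsidy equals MEB at x*: 10.43 + 0.67×44.5799 = 40.2985.

subsidy = 40.30 per unit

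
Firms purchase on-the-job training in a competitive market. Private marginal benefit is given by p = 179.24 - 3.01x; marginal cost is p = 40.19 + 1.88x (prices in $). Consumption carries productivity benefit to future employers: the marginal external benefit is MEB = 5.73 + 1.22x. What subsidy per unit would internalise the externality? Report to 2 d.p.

subsidy = $53.86 per unit

Social marginal benefit = demand + MEB = 184.97 - 1.79x.
Set SMB = MC: 184.97 - 1.79x = 40.19 + 1.88x → x* = 39.4496.
The Pigouvian subsidy equals MEB at x*: 5.73 + 1.22×39.4496 = 53.8585.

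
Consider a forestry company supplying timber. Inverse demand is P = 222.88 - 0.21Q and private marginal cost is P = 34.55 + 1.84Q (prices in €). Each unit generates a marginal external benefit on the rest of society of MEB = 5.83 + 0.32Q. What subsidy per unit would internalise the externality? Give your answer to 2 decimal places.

subsidy = €41.74 per unit

Social marginal cost = private MC − MEB = 28.72 + 1.52Q.
Set SMC = demand: 28.72 + 1.52Q = 222.88 - 0.21Q → Q* = 112.2312.
The Pigouvian subsidy equals MEB at Q*: 5.83 + 0.32×112.2312 = 41.7440.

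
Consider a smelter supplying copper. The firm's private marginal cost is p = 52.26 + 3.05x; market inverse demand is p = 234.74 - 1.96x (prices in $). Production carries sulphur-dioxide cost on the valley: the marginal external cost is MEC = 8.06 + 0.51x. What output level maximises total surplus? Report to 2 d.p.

x* = 31.60

Social marginal cost = private MC + MEC = 60.32 + 3.56x.
Set SMC = demand: 60.32 + 3.56x = 234.74 - 1.96x → x* = 31.5978.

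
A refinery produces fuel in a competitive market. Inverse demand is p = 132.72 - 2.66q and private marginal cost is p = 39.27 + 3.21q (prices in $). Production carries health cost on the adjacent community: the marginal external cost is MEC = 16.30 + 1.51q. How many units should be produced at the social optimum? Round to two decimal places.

Social marginal cost = private MC + MEC = 55.57 + 4.72q.
Set SMC = demand: 55.57 + 4.72q = 132.72 - 2.66q → q* = 10.4539.

q* = 10.45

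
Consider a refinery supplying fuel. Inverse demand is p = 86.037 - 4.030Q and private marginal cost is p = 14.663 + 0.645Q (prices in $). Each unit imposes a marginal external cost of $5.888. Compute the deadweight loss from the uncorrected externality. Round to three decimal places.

Market equilibrium (private): 14.663 + 0.645Q = 86.037 - 4.030Q → Q_m = 15.2672.
Social marginal cost = private MC + MEC = 20.551 + 0.645Q.
Set SMC = demand: 20.551 + 0.645Q = 86.037 - 4.030Q → Q* = 14.0077.
Between Q* and Q_m the wedge SMC − demand runs linearly from 0 to MEC(Q_m), so the loss is a triangle.
DWL = ½ × 1.2595 × 5.8880 = 3.7080.

DWL = $3.708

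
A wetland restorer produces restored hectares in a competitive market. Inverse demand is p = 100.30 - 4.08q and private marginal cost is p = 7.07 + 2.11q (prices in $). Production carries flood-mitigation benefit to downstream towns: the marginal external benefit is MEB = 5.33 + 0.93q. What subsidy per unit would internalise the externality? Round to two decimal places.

subsidy = $22.76 per unit

Social marginal cost = private MC − MEB = 1.74 + 1.18q.
Set SMC = demand: 1.74 + 1.18q = 100.30 - 4.08q → q* = 18.7376.
The Pigouvian subsidy equals MEB at q*: 5.33 + 0.93×18.7376 = 22.7560.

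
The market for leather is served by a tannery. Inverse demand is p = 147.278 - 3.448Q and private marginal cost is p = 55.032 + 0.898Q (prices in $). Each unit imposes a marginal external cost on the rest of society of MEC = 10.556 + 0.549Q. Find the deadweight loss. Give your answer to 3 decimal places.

Market equilibrium (private): 55.032 + 0.898Q = 147.278 - 3.448Q → Q_m = 21.2255.
Social marginal cost = private MC + MEC = 65.588 + 1.447Q.
Set SMC = demand: 65.588 + 1.447Q = 147.278 - 3.448Q → Q* = 16.6885.
Between Q* and Q_m the wedge SMC − demand runs linearly from 0 to MEC(Q_m), so the loss is a triangle.
DWL = ½ × 4.5370 × 22.2088 = 50.3807.

DWL = $50.381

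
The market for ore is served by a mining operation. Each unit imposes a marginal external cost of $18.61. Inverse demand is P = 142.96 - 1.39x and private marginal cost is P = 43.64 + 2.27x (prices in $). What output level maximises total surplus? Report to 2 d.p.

x* = 22.05

Social marginal cost = private MC + MEC = 62.25 + 2.27x.
Set SMC = demand: 62.25 + 2.27x = 142.96 - 1.39x → x* = 22.0519.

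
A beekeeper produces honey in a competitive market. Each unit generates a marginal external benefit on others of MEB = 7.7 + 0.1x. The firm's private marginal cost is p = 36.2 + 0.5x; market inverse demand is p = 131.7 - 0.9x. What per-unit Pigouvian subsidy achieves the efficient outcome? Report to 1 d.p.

Social marginal cost = private MC − MEB = 28.5 + 0.4x.
Set SMC = demand: 28.5 + 0.4x = 131.7 - 0.9x → x* = 79.3846.
The Pigouvian subsidy equals MEB at x*: 7.7 + 0.1×79.3846 = 15.6385.

subsidy = 15.6 per unit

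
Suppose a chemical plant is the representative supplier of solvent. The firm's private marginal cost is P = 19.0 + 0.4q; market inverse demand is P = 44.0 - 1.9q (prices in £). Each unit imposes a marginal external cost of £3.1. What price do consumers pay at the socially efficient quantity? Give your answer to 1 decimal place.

P = £25.9

Social marginal cost = private MC + MEC = 22.1 + 0.4q.
Set SMC = demand: 22.1 + 0.4q = 44.0 - 1.9q → q* = 9.5217.
Consumer price on the demand curve at q*: 44.0 − 1.9×9.5217 = 25.9088.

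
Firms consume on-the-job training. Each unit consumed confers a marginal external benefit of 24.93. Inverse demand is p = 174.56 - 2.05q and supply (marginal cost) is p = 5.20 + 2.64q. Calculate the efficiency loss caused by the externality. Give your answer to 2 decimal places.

Market equilibrium (private): 5.20 + 2.64q = 174.56 - 2.05q → q_m = 36.1109.
Social marginal benefit = demand + MEB = 199.49 - 2.05q.
Set SMB = MC: 199.49 - 2.05q = 5.20 + 2.64q → q* = 41.4264.
Between q* and q_m the wedge SMB − MC runs linearly from 0 to MEB(q_m), so the loss is a triangle.
DWL = ½ × 5.3155 × 24.9300 = 66.2577.

DWL = 66.26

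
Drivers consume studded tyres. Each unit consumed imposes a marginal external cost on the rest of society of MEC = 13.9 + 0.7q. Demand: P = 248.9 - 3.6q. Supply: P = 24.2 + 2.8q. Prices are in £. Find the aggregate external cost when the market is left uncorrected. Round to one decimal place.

Market equilibrium (private): 24.2 + 2.8q = 248.9 - 3.6q → q_m = 35.1094.
Total external cost = ∫₀^{q_m} (13.9 + 0.7q) dq = 13.9×35.1094 + ½×0.7×35.1094² = 919.4551.

£919.5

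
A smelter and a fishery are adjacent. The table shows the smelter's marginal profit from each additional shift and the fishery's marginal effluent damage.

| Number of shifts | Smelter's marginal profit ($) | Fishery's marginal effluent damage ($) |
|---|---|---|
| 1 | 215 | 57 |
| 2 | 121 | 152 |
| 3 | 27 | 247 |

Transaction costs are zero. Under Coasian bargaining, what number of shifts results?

1

Bargaining reaches the level where marginal profit last exceeds marginal effluent damage.
That holds through level 1 (215 ≥ 57) but not at 2 (121 < 152).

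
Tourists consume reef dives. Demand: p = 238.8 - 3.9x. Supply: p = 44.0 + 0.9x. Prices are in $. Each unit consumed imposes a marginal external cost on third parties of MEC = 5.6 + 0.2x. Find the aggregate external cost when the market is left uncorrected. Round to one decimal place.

Market equilibrium (private): 44.0 + 0.9x = 238.8 - 3.9x → x_m = 40.5833.
Total external cost = ∫₀^{x_m} (5.6 + 0.2x) dx = 5.6×40.5833 + ½×0.2×40.5833² = 391.9669.

$392.0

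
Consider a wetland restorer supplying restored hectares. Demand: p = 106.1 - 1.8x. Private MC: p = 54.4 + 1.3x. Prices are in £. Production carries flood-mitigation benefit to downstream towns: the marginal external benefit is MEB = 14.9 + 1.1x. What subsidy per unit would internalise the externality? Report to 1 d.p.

Social marginal cost = private MC − MEB = 39.5 + 0.2x.
Set SMC = demand: 39.5 + 0.2x = 106.1 - 1.8x → x* = 33.3000.
The Pigouvian subsidy equals MEB at x*: 14.9 + 1.1×33.3000 = 51.5300.

subsidy = £51.5 per unit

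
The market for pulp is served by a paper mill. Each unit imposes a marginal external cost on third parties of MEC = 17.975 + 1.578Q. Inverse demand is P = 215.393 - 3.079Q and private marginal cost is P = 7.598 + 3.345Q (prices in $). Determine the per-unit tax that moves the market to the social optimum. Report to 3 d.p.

tax = $55.408 per unit

Social marginal cost = private MC + MEC = 25.573 + 4.923Q.
Set SMC = demand: 25.573 + 4.923Q = 215.393 - 3.079Q → Q* = 23.7216.
The Pigouvian tax equals MEC at Q*: 17.975 + 1.578×23.7216 = 55.4077.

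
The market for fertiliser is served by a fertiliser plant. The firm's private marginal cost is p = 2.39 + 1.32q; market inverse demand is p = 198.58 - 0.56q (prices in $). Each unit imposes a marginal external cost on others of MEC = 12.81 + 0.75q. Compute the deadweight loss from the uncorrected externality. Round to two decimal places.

DWL = $1577.01

Market equilibrium (private): 2.39 + 1.32q = 198.58 - 0.56q → q_m = 104.3564.
Social marginal cost = private MC + MEC = 15.20 + 2.07q.
Set SMC = demand: 15.20 + 2.07q = 198.58 - 0.56q → q* = 69.7262.
The welfare-loss triangle has base |q_m − q*| and height MEC(q_m) (the vertical gap between SMC and demand is zero at q* and MEC at q_m).
DWL = ½ × 34.6302 × 91.0773 = 1577.0126.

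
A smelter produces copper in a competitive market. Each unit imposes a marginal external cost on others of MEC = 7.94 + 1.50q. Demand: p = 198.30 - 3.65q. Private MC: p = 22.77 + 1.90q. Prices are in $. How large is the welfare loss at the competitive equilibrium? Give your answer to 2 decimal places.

DWL = $217.52

Market equilibrium (private): 22.77 + 1.90q = 198.30 - 3.65q → q_m = 31.6270.
Social marginal cost = private MC + MEC = 30.71 + 3.40q.
Set SMC = demand: 30.71 + 3.40q = 198.30 - 3.65q → q* = 23.7716.
Height of the DWL triangle at q_m is SMC(q_m) − demand(q_m) = MEC(q_m) = 55.3805.
DWL = ½ × 7.8554 × 55.3805 = 217.5180.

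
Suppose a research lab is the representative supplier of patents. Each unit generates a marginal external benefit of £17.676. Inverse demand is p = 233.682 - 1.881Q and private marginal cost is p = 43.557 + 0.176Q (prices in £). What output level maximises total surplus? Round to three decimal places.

Q* = 101.021

Social marginal cost = private MC − MEB = 25.881 + 0.176Q.
Set SMC = demand: 25.881 + 0.176Q = 233.682 - 1.881Q → Q* = 101.0214.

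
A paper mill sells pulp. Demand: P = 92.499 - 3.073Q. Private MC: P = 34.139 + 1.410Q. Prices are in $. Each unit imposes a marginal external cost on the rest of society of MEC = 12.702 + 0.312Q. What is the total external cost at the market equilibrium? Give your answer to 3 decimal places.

$191.793

Market equilibrium (private): 34.139 + 1.410Q = 92.499 - 3.073Q → Q_m = 13.0181.
Total external cost = ∫₀^{Q_m} (12.702 + 0.312Q) dQ = 12.702×13.0181 + ½×0.312×13.0181² = 191.7934.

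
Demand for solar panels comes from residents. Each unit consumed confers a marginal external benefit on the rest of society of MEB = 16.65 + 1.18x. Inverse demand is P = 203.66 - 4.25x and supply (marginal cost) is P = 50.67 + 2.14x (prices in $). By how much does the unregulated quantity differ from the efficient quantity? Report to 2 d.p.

8.62 units

Market equilibrium (private): 50.67 + 2.14x = 203.66 - 4.25x → x_m = 23.9421.
Social marginal benefit = demand + MEB = 220.31 - 3.07x.
Set SMB = MC: 220.31 - 3.07x = 50.67 + 2.14x → x* = 32.5605.
Gap = |23.9421 − 32.5605| = 8.6184.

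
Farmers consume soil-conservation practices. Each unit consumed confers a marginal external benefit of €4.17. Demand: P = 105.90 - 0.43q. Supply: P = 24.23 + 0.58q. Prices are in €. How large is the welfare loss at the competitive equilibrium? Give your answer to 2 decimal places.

DWL = €8.61

Market equilibrium (private): 24.23 + 0.58q = 105.90 - 0.43q → q_m = 80.8614.
Social marginal benefit = demand + MEB = 110.07 - 0.43q.
Set SMB = MC: 110.07 - 0.43q = 24.23 + 0.58q → q* = 84.9901.
The loss is the area between SMB and MC from q* to q_m; with linear curves that's a triangle of height MEB(q_m).
DWL = ½ × 4.1287 × 4.1700 = 8.6083.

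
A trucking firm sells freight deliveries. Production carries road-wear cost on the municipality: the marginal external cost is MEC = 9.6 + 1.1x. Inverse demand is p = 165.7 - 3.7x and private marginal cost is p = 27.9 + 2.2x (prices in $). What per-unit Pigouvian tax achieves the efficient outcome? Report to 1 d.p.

Social marginal cost = private MC + MEC = 37.5 + 3.3x.
Set SMC = demand: 37.5 + 3.3x = 165.7 - 3.7x → x* = 18.3143.
The Pigouvian tax equals MEC at x*: 9.6 + 1.1×18.3143 = 29.7457.

tax = $29.7 per unit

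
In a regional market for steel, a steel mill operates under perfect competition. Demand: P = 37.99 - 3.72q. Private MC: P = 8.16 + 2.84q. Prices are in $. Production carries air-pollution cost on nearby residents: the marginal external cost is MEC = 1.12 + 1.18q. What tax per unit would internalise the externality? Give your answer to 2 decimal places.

Social marginal cost = private MC + MEC = 9.28 + 4.02q.
Set SMC = demand: 9.28 + 4.02q = 37.99 - 3.72q → q* = 3.7093.
The Pigouvian tax equals MEC at q*: 1.12 + 1.18×3.7093 = 5.4970.

tax = $5.50 per unit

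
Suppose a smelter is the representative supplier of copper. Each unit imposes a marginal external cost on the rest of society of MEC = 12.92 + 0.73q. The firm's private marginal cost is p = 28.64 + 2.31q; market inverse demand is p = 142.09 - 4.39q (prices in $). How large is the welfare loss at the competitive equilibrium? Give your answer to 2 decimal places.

DWL = $43.01

Market equilibrium (private): 28.64 + 2.31q = 142.09 - 4.39q → q_m = 16.9328.
Social marginal cost = private MC + MEC = 41.56 + 3.04q.
Set SMC = demand: 41.56 + 3.04q = 142.09 - 4.39q → q* = 13.5303.
Between q* and q_m the wedge SMC − demand runs linearly from 0 to MEC(q_m), so the loss is a triangle.
DWL = ½ × 3.4025 × 25.2810 = 43.0093.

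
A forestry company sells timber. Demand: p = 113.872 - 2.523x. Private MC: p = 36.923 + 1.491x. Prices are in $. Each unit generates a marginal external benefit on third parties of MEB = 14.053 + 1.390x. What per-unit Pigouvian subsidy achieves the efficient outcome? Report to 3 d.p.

Social marginal cost = private MC − MEB = 22.870 + 0.101x.
Set SMC = demand: 22.870 + 0.101x = 113.872 - 2.523x → x* = 34.6806.
The Pigouvian subsidy equals MEB at x*: 14.053 + 1.390×34.6806 = 62.2590.

subsidy = $62.259 per unit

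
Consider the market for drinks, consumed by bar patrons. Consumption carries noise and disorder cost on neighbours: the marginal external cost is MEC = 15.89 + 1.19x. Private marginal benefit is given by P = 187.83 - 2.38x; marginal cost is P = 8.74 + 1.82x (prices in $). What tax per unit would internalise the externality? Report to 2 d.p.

tax = $51.92 per unit

Social marginal benefit = demand − MEC = 171.94 - 3.57x.
Set SMB = MC: 171.94 - 3.57x = 8.74 + 1.82x → x* = 30.2783.
The Pigouvian tax equals MEC at x*: 15.89 + 1.19×30.2783 = 51.9212.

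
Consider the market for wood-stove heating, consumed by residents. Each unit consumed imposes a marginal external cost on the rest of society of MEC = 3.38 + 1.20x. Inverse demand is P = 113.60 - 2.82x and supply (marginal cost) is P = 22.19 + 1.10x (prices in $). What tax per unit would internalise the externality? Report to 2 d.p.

Social marginal benefit = demand − MEC = 110.22 - 4.02x.
Set SMB = MC: 110.22 - 4.02x = 22.19 + 1.10x → x* = 17.1934.
The Pigouvian tax equals MEC at x*: 3.38 + 1.20×17.1934 = 24.0121.

tax = $24.01 per unit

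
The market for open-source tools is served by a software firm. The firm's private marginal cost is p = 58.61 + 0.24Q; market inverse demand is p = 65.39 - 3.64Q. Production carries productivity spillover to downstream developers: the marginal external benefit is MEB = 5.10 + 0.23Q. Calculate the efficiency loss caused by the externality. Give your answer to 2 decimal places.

DWL = 4.15

Market equilibrium (private): 58.61 + 0.24Q = 65.39 - 3.64Q → Q_m = 1.7474.
Social marginal cost = private MC − MEB = 53.51 + 0.01Q.
Set SMC = demand: 53.51 + 0.01Q = 65.39 - 3.64Q → Q* = 3.2548.
The loss is the area between SMC and demand from Q* to Q_m; with linear curves that's a triangle of height MEB(Q_m).
DWL = ½ × 1.5074 × 5.5019 = 4.1468.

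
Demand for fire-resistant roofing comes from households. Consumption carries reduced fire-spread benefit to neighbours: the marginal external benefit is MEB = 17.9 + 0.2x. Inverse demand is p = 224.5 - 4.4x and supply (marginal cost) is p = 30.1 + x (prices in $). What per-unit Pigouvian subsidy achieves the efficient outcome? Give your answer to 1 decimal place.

subsidy = $26.1 per unit

Social marginal benefit = demand + MEB = 242.4 - 4.2x.
Set SMB = MC: 242.4 - 4.2x = 30.1 + x → x* = 40.8269.
The Pigouvian subsidy equals MEB at x*: 17.9 + 0.2×40.8269 = 26.0654.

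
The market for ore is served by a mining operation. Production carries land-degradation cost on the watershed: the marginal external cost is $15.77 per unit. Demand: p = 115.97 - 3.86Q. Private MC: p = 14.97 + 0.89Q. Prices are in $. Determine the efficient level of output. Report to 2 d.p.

Q* = 17.94

Social marginal cost = private MC + MEC = 30.74 + 0.89Q.
Set SMC = demand: 30.74 + 0.89Q = 115.97 - 3.86Q → Q* = 17.9432.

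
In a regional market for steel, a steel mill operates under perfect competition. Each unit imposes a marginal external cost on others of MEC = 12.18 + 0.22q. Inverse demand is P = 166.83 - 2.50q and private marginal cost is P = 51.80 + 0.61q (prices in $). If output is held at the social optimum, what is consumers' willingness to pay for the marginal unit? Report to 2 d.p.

P = $89.62

Social marginal cost = private MC + MEC = 63.98 + 0.83q.
Set SMC = demand: 63.98 + 0.83q = 166.83 - 2.50q → q* = 30.8859.
Consumer price on the demand curve at q*: 166.83 − 2.50×30.8859 = 89.6153.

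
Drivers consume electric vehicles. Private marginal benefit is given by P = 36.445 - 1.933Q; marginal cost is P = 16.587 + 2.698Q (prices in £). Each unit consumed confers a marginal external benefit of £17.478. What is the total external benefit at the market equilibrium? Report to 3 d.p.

£74.947

Market equilibrium (private): 16.587 + 2.698Q = 36.445 - 1.933Q → Q_m = 4.2881.
Total external benefit = MEB × Q_m = 17.478 × 4.2881 = 74.9474.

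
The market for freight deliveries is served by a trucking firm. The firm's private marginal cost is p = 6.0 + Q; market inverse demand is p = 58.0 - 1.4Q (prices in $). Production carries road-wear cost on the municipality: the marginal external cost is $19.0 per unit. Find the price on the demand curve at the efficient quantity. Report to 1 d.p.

Social marginal cost = private MC + MEC = 25.0 + Q.
Set SMC = demand: 25.0 + Q = 58.0 - 1.4Q → Q* = 13.7500.
Consumer price on the demand curve at Q*: 58.0 − 1.4×13.7500 = 38.7500.

P = $38.8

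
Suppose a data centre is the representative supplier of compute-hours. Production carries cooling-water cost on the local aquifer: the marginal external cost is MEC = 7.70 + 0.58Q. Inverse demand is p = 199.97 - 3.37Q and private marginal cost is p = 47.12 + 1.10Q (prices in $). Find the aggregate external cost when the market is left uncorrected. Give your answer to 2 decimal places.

$602.39

Market equilibrium (private): 47.12 + 1.10Q = 199.97 - 3.37Q → Q_m = 34.1946.
Total external cost = ∫₀^{Q_m} (7.70 + 0.58Q) dQ = 7.70×34.1946 + ½×0.58×34.1946² = 602.3869.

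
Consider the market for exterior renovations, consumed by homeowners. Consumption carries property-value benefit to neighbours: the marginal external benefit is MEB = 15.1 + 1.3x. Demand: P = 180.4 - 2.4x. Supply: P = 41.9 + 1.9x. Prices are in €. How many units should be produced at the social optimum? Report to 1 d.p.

Social marginal benefit = demand + MEB = 195.5 - 1.1x.
Set SMB = MC: 195.5 - 1.1x = 41.9 + 1.9x → x* = 51.2000.

x* = 51.2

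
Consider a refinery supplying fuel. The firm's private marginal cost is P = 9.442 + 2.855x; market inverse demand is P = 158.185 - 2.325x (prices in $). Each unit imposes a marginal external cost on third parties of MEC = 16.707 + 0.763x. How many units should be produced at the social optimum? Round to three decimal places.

Social marginal cost = private MC + MEC = 26.149 + 3.618x.
Set SMC = demand: 26.149 + 3.618x = 158.185 - 2.325x → x* = 22.2171.

x* = 22.217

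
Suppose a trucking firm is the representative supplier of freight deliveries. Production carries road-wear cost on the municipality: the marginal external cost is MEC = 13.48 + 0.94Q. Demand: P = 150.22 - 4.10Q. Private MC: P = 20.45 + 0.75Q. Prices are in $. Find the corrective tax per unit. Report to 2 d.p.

Social marginal cost = private MC + MEC = 33.93 + 1.69Q.
Set SMC = demand: 33.93 + 1.69Q = 150.22 - 4.10Q → Q* = 20.0846.
The Pigouvian tax equals MEC at Q*: 13.48 + 0.94×20.0846 = 32.3595.

tax = $32.36 per unit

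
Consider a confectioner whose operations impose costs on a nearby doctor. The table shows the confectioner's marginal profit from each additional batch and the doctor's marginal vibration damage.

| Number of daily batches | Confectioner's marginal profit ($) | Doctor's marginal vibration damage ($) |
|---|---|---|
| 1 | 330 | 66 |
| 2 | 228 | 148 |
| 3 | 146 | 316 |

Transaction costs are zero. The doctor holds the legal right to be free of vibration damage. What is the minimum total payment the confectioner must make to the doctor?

Efficient level: marginal profit ≥ marginal vibration damage through level 2, so k* = 2.
With the doctor holding the right, the confectioner must at least compensate total damage at k*: 66 + 148 = 214.

$214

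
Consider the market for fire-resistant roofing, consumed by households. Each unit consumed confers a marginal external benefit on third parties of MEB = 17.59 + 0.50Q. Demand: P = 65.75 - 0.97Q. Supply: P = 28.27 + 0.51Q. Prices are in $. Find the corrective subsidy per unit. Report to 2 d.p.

subsidy = $45.69 per unit

Social marginal benefit = demand + MEB = 83.34 - 0.47Q.
Set SMB = MC: 83.34 - 0.47Q = 28.27 + 0.51Q → Q* = 56.1939.
The Pigouvian subsidy equals MEB at Q*: 17.59 + 0.50×56.1939 = 45.6870.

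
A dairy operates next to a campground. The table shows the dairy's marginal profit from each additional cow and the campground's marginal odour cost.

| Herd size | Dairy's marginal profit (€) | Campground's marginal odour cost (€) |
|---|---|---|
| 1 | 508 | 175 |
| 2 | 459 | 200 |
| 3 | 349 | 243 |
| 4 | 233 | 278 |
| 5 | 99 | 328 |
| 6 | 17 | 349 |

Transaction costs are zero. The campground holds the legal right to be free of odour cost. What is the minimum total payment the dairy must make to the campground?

Efficient level: marginal profit ≥ marginal odour cost through level 3, so k* = 3.
With the campground holding the right, the dairy must at least compensate total damage at k*: 175 + 200 + 243 = 618.

€618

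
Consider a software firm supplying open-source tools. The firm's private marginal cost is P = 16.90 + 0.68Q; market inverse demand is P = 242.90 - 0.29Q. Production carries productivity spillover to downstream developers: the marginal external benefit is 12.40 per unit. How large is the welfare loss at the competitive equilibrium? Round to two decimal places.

Market equilibrium (private): 16.90 + 0.68Q = 242.90 - 0.29Q → Q_m = 232.9897.
Social marginal cost = private MC − MEB = 4.50 + 0.68Q.
Set SMC = demand: 4.50 + 0.68Q = 242.90 - 0.29Q → Q* = 245.7732.
Height of the DWL triangle at Q_m is demand(Q_m) − SMC(Q_m) = MEB(Q_m) = 12.4000.
DWL = ½ × 12.7835 × 12.4000 = 79.2577.

DWL = 79.26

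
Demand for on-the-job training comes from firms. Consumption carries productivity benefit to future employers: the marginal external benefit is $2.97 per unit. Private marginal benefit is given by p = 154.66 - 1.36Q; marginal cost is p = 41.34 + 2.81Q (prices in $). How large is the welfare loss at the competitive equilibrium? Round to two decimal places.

DWL = $1.06

Market equilibrium (private): 41.34 + 2.81Q = 154.66 - 1.36Q → Q_m = 27.1751.
Social marginal benefit = demand + MEB = 157.63 - 1.36Q.
Set SMB = MC: 157.63 - 1.36Q = 41.34 + 2.81Q → Q* = 27.8873.
Height of the DWL triangle at Q_m is SMB(Q_m) − MC(Q_m) = MEB(Q_m) = 2.9700.
DWL = ½ × 0.7122 × 2.9700 = 1.0576.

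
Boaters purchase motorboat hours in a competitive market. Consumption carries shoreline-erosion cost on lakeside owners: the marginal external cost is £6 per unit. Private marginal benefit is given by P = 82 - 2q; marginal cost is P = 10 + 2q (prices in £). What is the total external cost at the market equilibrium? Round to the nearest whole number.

Market equilibrium (private): 10 + 2q = 82 - 2q → q_m = 18.0000.
Total external cost = MEC × q_m = 6 × 18.0000 = 108.0000.

£108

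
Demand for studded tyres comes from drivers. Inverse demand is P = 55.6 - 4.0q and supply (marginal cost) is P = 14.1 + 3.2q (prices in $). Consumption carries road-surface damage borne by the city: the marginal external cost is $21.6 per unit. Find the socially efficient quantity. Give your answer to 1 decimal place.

q* = 2.8

Social marginal benefit = demand − MEC = 34.0 - 4.0q.
Set SMB = MC: 34.0 - 4.0q = 14.1 + 3.2q → q* = 2.7639.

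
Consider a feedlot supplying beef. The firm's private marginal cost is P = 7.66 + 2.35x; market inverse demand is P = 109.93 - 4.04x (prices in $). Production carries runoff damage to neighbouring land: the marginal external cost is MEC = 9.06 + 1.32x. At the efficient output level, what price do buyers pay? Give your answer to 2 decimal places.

Social marginal cost = private MC + MEC = 16.72 + 3.67x.
Set SMC = demand: 16.72 + 3.67x = 109.93 - 4.04x → x* = 12.0895.
Consumer price on the demand curve at x*: 109.93 − 4.04×12.0895 = 61.0884.

P = $61.09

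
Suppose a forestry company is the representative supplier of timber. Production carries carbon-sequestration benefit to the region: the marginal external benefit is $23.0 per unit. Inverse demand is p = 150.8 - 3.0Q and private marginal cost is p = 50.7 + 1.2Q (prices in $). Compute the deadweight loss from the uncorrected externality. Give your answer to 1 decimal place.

Market equilibrium (private): 50.7 + 1.2Q = 150.8 - 3.0Q → Q_m = 23.8333.
Social marginal cost = private MC − MEB = 27.7 + 1.2Q.
Set SMC = demand: 27.7 + 1.2Q = 150.8 - 3.0Q → Q* = 29.3095.
Between Q* and Q_m the wedge demand − SMC runs linearly from 0 to MEB(Q_m), so the loss is a triangle.
DWL = ½ × 5.4762 × 23.0000 = 62.9763.

DWL = $63.0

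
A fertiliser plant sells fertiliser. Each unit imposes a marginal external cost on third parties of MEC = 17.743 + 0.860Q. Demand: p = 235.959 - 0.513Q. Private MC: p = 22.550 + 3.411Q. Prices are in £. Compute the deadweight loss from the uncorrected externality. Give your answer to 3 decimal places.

Market equilibrium (private): 22.550 + 3.411Q = 235.959 - 0.513Q → Q_m = 54.3856.
Social marginal cost = private MC + MEC = 40.293 + 4.271Q.
Set SMC = demand: 40.293 + 4.271Q = 235.959 - 0.513Q → Q* = 40.9001.
Between Q* and Q_m the wedge SMC − demand runs linearly from 0 to MEC(Q_m), so the loss is a triangle.
DWL = ½ × 13.4855 × 64.5146 = 435.0058.

DWL = £435.006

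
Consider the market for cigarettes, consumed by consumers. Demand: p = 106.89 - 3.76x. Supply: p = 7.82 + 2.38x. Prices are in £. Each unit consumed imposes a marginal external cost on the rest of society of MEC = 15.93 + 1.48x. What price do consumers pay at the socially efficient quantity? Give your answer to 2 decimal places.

P = £65.87

Social marginal benefit = demand − MEC = 90.96 - 5.24x.
Set SMB = MC: 90.96 - 5.24x = 7.82 + 2.38x → x* = 10.9108.
Consumer price on the demand curve at x*: 106.89 − 3.76×10.9108 = 65.8654.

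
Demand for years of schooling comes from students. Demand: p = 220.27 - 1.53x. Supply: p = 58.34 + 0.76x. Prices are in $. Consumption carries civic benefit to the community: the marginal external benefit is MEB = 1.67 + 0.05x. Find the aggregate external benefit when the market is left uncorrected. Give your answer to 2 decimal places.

$243.09

Market equilibrium (private): 58.34 + 0.76x = 220.27 - 1.53x → x_m = 70.7118.
Total external benefit = ∫₀^{x_m} (1.67 + 0.05x) dx = 1.67×70.7118 + ½×0.05×70.7118² = 243.0927.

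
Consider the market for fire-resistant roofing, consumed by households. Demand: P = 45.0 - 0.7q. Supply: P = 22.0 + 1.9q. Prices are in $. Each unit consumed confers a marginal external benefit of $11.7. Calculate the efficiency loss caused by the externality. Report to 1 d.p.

DWL = $26.3

Market equilibrium (private): 22.0 + 1.9q = 45.0 - 0.7q → q_m = 8.8462.
Social marginal benefit = demand + MEB = 56.7 - 0.7q.
Set SMB = MC: 56.7 - 0.7q = 22.0 + 1.9q → q* = 13.3462.
The loss is the area between SMB and MC from q* to q_m; with linear curves that's a triangle of height MEB(q_m).
DWL = ½ × 4.5000 × 11.7000 = 26.3250.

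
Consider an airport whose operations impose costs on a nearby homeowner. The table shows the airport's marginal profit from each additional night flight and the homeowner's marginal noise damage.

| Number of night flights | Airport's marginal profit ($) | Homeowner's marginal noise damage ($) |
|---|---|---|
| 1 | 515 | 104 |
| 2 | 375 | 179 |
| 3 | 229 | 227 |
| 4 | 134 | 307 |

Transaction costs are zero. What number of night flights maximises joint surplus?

Bargaining reaches the level where marginal profit last exceeds marginal noise damage.
That holds through level 3 (229 ≥ 227) but not at 4 (134 < 307).

3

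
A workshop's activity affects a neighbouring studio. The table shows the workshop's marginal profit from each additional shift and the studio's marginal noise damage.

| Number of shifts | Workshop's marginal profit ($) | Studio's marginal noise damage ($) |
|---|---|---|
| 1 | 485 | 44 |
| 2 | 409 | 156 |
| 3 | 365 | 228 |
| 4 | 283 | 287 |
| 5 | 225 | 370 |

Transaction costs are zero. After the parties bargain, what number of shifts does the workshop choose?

Bargaining reaches the level where marginal profit last exceeds marginal noise damage.
That holds through level 3 (365 ≥ 228) but not at 4 (283 < 287).

3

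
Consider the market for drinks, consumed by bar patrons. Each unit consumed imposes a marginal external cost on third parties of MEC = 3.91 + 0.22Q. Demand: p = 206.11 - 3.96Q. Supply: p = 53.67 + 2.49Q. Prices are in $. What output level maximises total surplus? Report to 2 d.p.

Social marginal benefit = demand − MEC = 202.20 - 4.18Q.
Set SMB = MC: 202.20 - 4.18Q = 53.67 + 2.49Q → Q* = 22.2684.

Q* = 22.27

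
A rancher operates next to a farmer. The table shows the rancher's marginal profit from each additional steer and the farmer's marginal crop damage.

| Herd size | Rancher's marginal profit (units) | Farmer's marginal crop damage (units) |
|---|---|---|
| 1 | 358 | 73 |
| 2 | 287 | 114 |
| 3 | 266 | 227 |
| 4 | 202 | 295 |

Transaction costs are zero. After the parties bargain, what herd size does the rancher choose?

3

Bargaining reaches the level where marginal profit last exceeds marginal crop damage.
That holds through level 3 (266 ≥ 227) but not at 4 (202 < 295).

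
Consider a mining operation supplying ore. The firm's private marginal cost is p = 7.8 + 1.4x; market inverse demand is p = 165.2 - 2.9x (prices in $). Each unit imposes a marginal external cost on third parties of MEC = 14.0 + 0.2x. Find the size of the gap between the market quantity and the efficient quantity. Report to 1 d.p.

4.7 units

Market equilibrium (private): 7.8 + 1.4x = 165.2 - 2.9x → x_m = 36.6047.
Social marginal cost = private MC + MEC = 21.8 + 1.6x.
Set SMC = demand: 21.8 + 1.6x = 165.2 - 2.9x → x* = 31.8667.
Gap = |36.6047 − 31.8667| = 4.7380.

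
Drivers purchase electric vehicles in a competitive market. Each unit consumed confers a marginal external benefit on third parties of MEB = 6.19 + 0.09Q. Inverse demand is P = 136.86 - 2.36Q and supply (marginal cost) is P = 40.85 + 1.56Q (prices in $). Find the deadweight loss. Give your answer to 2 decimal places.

Market equilibrium (private): 40.85 + 1.56Q = 136.86 - 2.36Q → Q_m = 24.4923.
Social marginal benefit = demand + MEB = 143.05 - 2.27Q.
Set SMB = MC: 143.05 - 2.27Q = 40.85 + 1.56Q → Q* = 26.6841.
The loss is the area between SMB and MC from Q* to Q_m; with linear curves that's a triangle of height MEB(Q_m).
DWL = ½ × 2.1918 × 8.3943 = 9.1993.

DWL = $9.20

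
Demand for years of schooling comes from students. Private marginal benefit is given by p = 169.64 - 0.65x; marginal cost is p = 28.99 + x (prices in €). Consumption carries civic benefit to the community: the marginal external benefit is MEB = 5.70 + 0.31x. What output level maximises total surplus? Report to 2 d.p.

x* = 109.22

Social marginal benefit = demand + MEB = 175.34 - 0.34x.
Set SMB = MC: 175.34 - 0.34x = 28.99 + x → x* = 109.2164.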